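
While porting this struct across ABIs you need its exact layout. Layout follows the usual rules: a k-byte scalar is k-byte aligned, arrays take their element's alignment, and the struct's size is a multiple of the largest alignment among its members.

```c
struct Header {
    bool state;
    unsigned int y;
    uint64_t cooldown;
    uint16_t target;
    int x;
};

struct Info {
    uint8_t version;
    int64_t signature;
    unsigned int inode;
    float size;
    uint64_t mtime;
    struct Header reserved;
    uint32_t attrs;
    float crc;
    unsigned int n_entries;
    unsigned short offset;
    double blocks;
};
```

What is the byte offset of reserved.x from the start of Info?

52

Header: state at 0 (size 1, align 1) → ends 1; pad 3 to align 4 for y; y at 4 (size 4, align 4) → ends 8; cooldown at 8 (size 8, align 8) → ends 16; target at 16 (size 2, align 2) → ends 18; pad 2 to align 4 for x; x at 20 (size 4, align 4) → ends 24; total 24 bytes, alignment 8
version at 0 (size 1, align 1) → ends 1
pad 7 to align 8 for signature
signature at 8 (size 8, align 8) → ends 16
inode at 16 (size 4, align 4) → ends 20
size at 20 (size 4, align 4) → ends 24
mtime at 24 (size 8, align 8) → ends 32
reserved at 32 (size 24, align 8) → ends 56
within Header: x at 20
32 + 20 = 52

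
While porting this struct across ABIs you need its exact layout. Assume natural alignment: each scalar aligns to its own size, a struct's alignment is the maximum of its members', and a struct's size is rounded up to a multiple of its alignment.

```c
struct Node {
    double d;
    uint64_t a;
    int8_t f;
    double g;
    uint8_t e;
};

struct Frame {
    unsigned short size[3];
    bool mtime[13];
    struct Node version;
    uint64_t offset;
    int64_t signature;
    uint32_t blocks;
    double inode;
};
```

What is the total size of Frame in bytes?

96

Node: d at 0 (size 8, align 8) → ends 8; a at 8 (size 8, align 8) → ends 16; f at 16 (size 1, align 1) → ends 17; pad 7 to align 8 for g; g at 24 (size 8, align 8) → ends 32; e at 32 (size 1, align 1) → ends 33; tail pad 7 to reach multiple of 8; total 40 bytes, alignment 8
size at 0 (size 6, align 2) → ends 6
mtime at 6 (size 13, align 1) → ends 19
pad 5 to align 8 for version
version at 24 (size 40, align 8) → ends 64
offset at 64 (size 8, align 8) → ends 72
signature at 72 (size 8, align 8) → ends 80
blocks at 80 (size 4, align 4) → ends 84
pad 4 to align 8 for inode
inode at 88 (size 8, align 8) → ends 96
total 96 bytes, alignment 8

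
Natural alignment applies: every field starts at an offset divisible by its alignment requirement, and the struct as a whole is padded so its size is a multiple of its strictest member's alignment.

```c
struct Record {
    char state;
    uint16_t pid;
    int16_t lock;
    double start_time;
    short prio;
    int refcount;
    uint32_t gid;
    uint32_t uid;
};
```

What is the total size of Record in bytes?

32

@0: state [1B, align 1] → 1
+1 pad (align 2)
@2: pid [2B, align 2] → 4
@4: lock [2B, align 2] → 6
+2 pad (align 8)
@8: start_time [8B, align 8] → 16
@16: prio [2B, align 2] → 18
+2 pad (align 4)
@20: refcount [4B, align 4] → 24
@24: gid [4B, align 4] → 28
@28: uid [4B, align 4] → 32
size 32, align 8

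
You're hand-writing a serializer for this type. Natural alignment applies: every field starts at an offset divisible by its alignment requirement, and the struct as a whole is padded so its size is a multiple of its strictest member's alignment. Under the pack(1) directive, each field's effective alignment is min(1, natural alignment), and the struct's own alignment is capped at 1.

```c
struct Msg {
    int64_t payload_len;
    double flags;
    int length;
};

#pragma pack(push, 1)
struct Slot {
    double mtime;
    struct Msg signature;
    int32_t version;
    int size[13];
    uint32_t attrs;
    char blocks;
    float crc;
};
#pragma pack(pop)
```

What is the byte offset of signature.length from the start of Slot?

Msg: payload_len at 0 (size 8, align 8) → ends 8; flags at 8 (size 8, align 8) → ends 16; length at 16 (size 4, align 4) → ends 20; tail pad 4 to reach multiple of 8; total 24 bytes, alignment 8
mtime at 0 (size 8, align 1) → ends 8
signature at 8 (size 24, align 1) → ends 32
within Msg: length at 16
8 + 16 = 24

24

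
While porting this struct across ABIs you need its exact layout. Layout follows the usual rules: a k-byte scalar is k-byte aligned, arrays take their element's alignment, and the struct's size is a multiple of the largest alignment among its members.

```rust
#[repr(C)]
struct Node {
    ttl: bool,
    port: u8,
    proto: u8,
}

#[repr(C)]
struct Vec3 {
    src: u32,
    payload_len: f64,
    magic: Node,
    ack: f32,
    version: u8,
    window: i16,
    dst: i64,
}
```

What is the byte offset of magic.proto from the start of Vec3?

18

Node: 0..1  ttl  (1B, 1-aligned); 1..2  port  (1B, 1-aligned); 2..3  proto  (1B, 1-aligned); sizeof = 3, alignof = 1
0..4  src  (4B, 4-aligned)
4..8  -- padding (4B)
8..16  payload_len  (8B, 8-aligned)
16..19  magic  (3B, 1-aligned)
within Node: proto at 2
16 + 2 = 18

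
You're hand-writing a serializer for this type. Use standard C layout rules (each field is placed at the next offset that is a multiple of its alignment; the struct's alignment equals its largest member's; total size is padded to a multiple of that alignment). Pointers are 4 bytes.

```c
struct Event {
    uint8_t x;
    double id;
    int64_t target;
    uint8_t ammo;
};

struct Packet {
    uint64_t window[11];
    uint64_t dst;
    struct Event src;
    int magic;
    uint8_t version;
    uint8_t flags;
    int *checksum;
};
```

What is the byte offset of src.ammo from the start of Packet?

120

Event: 0..1  x  (1B, 1-aligned); 1..8  -- padding (7B); 8..16  id  (8B, 8-aligned); 16..24  target  (8B, 8-aligned); 24..25  ammo  (1B, 1-aligned); 25..32  -- tail padding (7B); sizeof = 32, alignof = 8
0..88  window  (88B, 8-aligned)
88..96  dst  (8B, 8-aligned)
96..128  src  (32B, 8-aligned)
within Event: ammo at 24
96 + 24 = 120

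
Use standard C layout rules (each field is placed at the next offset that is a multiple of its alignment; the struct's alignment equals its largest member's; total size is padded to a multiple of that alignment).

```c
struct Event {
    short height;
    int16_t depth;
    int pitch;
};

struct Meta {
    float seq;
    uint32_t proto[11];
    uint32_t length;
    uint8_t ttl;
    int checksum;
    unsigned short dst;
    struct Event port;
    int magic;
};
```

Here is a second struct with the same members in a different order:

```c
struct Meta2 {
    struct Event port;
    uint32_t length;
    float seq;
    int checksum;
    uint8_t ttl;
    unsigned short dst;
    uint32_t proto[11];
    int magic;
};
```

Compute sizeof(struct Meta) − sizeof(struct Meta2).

Event: height at 0 (size 2, align 2) → ends 2; depth at 2 (size 2, align 2) → ends 4; pitch at 4 (size 4, align 4) → ends 8; total 8 bytes, alignment 4
seq at 0 (size 4, align 4) → ends 4
proto at 4 (size 44, align 4) → ends 48
length at 48 (size 4, align 4) → ends 52
ttl at 52 (size 1, align 1) → ends 53
pad 3 to align 4 for checksum
checksum at 56 (size 4, align 4) → ends 60
dst at 60 (size 2, align 2) → ends 62
pad 2 to align 4 for port
port at 64 (size 8, align 4) → ends 72
magic at 72 (size 4, align 4) → ends 76
total 76 bytes, alignment 4
— Meta2 —
port at 0 (size 8, align 4) → ends 8
length at 8 (size 4, align 4) → ends 12
seq at 12 (size 4, align 4) → ends 16
checksum at 16 (size 4, align 4) → ends 20
ttl at 20 (size 1, align 1) → ends 21
pad 1 to align 2 for dst
dst at 22 (size 2, align 2) → ends 24
proto at 24 (size 44, align 4) → ends 68
magic at 68 (size 4, align 4) → ends 72
total 72 bytes, alignment 4
76 − 72 = 4

4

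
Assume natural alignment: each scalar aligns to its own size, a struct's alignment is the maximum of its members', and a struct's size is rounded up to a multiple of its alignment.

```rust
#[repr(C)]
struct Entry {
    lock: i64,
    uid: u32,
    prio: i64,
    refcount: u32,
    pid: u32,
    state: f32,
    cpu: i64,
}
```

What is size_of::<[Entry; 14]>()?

672

lock at 0 (size 8, align 8) → ends 8
uid at 8 (size 4, align 4) → ends 12
pad 4 to align 8 for prio
prio at 16 (size 8, align 8) → ends 24
refcount at 24 (size 4, align 4) → ends 28
pid at 28 (size 4, align 4) → ends 32
state at 32 (size 4, align 4) → ends 36
pad 4 to align 8 for cpu
cpu at 40 (size 8, align 8) → ends 48
total 48 bytes, alignment 8
array of 14: 14 × 48 = 672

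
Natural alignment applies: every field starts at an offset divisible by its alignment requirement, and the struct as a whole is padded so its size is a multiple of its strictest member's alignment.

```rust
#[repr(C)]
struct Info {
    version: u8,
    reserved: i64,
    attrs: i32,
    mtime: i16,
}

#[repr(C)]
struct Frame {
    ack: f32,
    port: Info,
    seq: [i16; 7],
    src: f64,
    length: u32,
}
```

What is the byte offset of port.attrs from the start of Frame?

24

Info: version at 0 (size 1, align 1) → ends 1; pad 7 to align 8 for reserved; reserved at 8 (size 8, align 8) → ends 16; attrs at 16 (size 4, align 4) → ends 20; mtime at 20 (size 2, align 2) → ends 22; tail pad 2 to reach multiple of 8; total 24 bytes, alignment 8
ack at 0 (size 4, align 4) → ends 4
pad 4 to align 8 for port
port at 8 (size 24, align 8) → ends 32
within Info: attrs at 16
8 + 16 = 24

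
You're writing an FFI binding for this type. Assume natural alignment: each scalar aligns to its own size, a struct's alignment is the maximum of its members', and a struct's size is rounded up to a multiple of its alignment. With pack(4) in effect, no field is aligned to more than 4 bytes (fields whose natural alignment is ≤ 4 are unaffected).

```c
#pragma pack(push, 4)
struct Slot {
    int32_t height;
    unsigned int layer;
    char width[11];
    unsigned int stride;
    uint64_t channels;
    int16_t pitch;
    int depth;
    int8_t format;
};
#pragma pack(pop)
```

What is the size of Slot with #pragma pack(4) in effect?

44

0..4  height  (4B, 4-aligned)
4..8  layer  (4B, 4-aligned)
8..19  width  (11B, 1-aligned)
19..20  -- padding (1B)
20..24  stride  (4B, 4-aligned)
24..32  channels  (8B, 4-aligned)
32..34  pitch  (2B, 2-aligned)
34..36  -- padding (2B)
36..40  depth  (4B, 4-aligned)
40..41  format  (1B, 1-aligned)
41..44  -- tail padding (3B)
sizeof = 44, alignof = 4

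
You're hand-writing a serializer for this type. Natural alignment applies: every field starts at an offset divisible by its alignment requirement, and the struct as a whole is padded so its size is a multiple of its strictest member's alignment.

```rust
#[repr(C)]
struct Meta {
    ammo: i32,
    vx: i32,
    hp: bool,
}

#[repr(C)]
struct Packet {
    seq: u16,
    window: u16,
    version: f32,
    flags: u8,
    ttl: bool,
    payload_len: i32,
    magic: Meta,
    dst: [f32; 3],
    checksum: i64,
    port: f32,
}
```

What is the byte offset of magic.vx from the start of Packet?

Meta: @0: ammo [4B, align 4] → 4; @4: vx [4B, align 4] → 8; @8: hp [1B, align 1] → 9; +3 tail pad (align 4); size 12, align 4
@0: seq [2B, align 2] → 2
@2: window [2B, align 2] → 4
@4: version [4B, align 4] → 8
@8: flags [1B, align 1] → 9
@9: ttl [1B, align 1] → 10
+2 pad (align 4)
@12: payload_len [4B, align 4] → 16
@16: magic [12B, align 4] → 28
within Meta: vx at 4
16 + 4 = 20

20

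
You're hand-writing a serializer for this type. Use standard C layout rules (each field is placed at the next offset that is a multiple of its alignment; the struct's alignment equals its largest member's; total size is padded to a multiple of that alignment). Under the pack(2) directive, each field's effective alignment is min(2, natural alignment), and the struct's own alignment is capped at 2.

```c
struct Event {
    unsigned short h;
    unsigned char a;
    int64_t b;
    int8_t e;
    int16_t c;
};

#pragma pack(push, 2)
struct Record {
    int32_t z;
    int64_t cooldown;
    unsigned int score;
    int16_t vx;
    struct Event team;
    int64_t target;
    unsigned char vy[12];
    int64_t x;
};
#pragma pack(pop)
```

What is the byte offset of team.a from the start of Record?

20

Event: 0..2  h  (2B, 2-aligned); 2..3  a  (1B, 1-aligned); 3..8  -- padding (5B); 8..16  b  (8B, 8-aligned); 16..17  e  (1B, 1-aligned); 17..18  -- padding (1B); 18..20  c  (2B, 2-aligned); 20..24  -- tail padding (4B); sizeof = 24, alignof = 8
0..4  z  (4B, 2-aligned)
4..12  cooldown  (8B, 2-aligned)
12..16  score  (4B, 2-aligned)
16..18  vx  (2B, 2-aligned)
18..42  team  (24B, 2-aligned)
within Event: a at 2
18 + 2 = 20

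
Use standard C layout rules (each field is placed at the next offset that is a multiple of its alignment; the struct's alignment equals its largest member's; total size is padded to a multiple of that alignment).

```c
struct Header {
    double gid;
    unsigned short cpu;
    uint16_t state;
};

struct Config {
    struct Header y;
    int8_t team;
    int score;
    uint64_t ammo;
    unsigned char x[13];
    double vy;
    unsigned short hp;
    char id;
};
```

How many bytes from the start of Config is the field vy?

48

Header: gid at 0 (size 8, align 8) → ends 8; cpu at 8 (size 2, align 2) → ends 10; state at 10 (size 2, align 2) → ends 12; tail pad 4 to reach multiple of 8; total 16 bytes, alignment 8
y at 0 (size 16, align 8) → ends 16
team at 16 (size 1, align 1) → ends 17
pad 3 to align 4 for score
score at 20 (size 4, align 4) → ends 24
ammo at 24 (size 8, align 8) → ends 32
x at 32 (size 13, align 1) → ends 45
pad 3 to align 8 for vy
vy at 48 (size 8, align 8) → ends 56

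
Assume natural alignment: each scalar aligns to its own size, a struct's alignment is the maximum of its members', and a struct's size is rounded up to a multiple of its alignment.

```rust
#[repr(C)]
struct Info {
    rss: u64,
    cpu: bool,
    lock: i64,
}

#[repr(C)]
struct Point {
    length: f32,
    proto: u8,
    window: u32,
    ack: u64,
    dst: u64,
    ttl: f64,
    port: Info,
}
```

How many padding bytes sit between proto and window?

Info: rss at 0 (size 8, align 8) → ends 8; cpu at 8 (size 1, align 1) → ends 9; pad 7 to align 8 for lock; lock at 16 (size 8, align 8) → ends 24; total 24 bytes, alignment 8
length at 0 (size 4, align 4) → ends 4
proto at 4 (size 1, align 1) → ends 5
pad 3 to align 4 for window
window at 8 (size 4, align 4) → ends 12

3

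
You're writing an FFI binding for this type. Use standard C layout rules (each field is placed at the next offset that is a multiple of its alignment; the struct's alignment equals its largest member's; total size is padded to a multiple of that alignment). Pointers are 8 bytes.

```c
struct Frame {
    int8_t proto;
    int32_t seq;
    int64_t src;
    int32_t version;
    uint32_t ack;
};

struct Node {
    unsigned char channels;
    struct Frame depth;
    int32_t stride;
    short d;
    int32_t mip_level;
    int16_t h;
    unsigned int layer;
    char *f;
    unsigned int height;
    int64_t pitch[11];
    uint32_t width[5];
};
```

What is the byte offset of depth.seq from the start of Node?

Frame: 0..1  proto  (1B, 1-aligned); 1..4  -- padding (3B); 4..8  seq  (4B, 4-aligned); 8..16  src  (8B, 8-aligned); 16..20  version  (4B, 4-aligned); 20..24  ack  (4B, 4-aligned); sizeof = 24, alignof = 8
0..1  channels  (1B, 1-aligned)
1..8  -- padding (7B)
8..32  depth  (24B, 8-aligned)
within Frame: seq at 4
8 + 4 = 12

12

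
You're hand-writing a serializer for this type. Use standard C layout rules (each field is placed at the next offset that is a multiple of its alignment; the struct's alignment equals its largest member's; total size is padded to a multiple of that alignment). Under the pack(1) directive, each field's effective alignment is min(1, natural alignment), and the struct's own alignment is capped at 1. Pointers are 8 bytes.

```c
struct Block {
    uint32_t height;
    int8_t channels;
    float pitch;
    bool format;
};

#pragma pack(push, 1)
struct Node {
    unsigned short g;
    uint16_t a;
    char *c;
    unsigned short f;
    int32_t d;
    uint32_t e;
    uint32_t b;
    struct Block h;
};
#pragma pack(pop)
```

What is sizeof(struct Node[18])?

756

Block: @0: height [4B, align 4] → 4; @4: channels [1B, align 1] → 5; +3 pad (align 4); @8: pitch [4B, align 4] → 12; @12: format [1B, align 1] → 13; +3 tail pad (align 4); size 16, align 4
@0: g [2B, align 1] → 2
@2: a [2B, align 1] → 4
@4: c [8B, align 1] → 12
@12: f [2B, align 1] → 14
@14: d [4B, align 1] → 18
@18: e [4B, align 1] → 22
@22: b [4B, align 1] → 26
@26: h [16B, align 1] → 42
size 42, align 1
array of 18: 18 × 42 = 756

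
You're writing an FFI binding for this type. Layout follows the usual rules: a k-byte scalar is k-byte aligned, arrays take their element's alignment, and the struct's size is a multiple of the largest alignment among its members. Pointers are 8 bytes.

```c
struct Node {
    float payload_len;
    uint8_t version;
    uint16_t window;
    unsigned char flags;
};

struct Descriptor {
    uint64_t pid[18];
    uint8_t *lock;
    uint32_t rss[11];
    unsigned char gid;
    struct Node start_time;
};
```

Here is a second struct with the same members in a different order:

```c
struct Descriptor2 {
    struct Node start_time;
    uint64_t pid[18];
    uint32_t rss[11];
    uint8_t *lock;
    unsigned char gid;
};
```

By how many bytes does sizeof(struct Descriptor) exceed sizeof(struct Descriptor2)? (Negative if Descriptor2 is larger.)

-8

Node: @0: payload_len [4B, align 4] → 4; @4: version [1B, align 1] → 5; +1 pad (align 2); @6: window [2B, align 2] → 8; @8: flags [1B, align 1] → 9; +3 tail pad (align 4); size 12, align 4
@0: pid [144B, align 8] → 144
@144: lock [8B, align 8] → 152
@152: rss [44B, align 4] → 196
@196: gid [1B, align 1] → 197
+3 pad (align 4)
@200: start_time [12B, align 4] → 212
+4 tail pad (align 8)
size 216, align 8
— Descriptor2 —
@0: start_time [12B, align 4] → 12
+4 pad (align 8)
@16: pid [144B, align 8] → 160
@160: rss [44B, align 4] → 204
+4 pad (align 8)
@208: lock [8B, align 8] → 216
@216: gid [1B, align 1] → 217
+7 tail pad (align 8)
size 224, align 8
216 − 224 = -8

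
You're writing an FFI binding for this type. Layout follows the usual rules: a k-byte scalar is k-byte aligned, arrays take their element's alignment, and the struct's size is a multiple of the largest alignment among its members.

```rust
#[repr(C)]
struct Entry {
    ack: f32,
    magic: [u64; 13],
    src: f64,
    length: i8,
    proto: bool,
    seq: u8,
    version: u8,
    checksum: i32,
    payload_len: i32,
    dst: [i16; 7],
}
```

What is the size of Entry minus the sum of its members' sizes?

ack at 0 (size 4, align 4) → ends 4
pad 4 to align 8 for magic
magic at 8 (size 104, align 8) → ends 112
src at 112 (size 8, align 8) → ends 120
length at 120 (size 1, align 1) → ends 121
proto at 121 (size 1, align 1) → ends 122
seq at 122 (size 1, align 1) → ends 123
version at 123 (size 1, align 1) → ends 124
checksum at 124 (size 4, align 4) → ends 128
payload_len at 128 (size 4, align 4) → ends 132
dst at 132 (size 14, align 2) → ends 146
tail pad 6 to reach multiple of 8
total 152 bytes, alignment 8
data bytes 142, size 152 → padding 10

10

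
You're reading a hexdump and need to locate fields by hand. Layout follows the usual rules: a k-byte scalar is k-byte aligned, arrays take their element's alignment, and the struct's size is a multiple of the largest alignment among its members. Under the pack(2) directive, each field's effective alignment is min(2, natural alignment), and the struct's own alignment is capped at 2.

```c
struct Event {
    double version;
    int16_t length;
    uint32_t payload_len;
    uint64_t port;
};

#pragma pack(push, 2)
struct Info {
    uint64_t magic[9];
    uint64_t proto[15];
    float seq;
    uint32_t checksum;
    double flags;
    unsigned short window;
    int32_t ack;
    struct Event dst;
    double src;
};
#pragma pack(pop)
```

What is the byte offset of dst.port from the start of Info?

Event: @0: version [8B, align 8] → 8; @8: length [2B, align 2] → 10; +2 pad (align 4); @12: payload_len [4B, align 4] → 16; @16: port [8B, align 8] → 24; size 24, align 8
@0: magic [72B, align 2] → 72
@72: proto [120B, align 2] → 192
@192: seq [4B, align 2] → 196
@196: checksum [4B, align 2] → 200
@200: flags [8B, align 2] → 208
@208: window [2B, align 2] → 210
@210: ack [4B, align 2] → 214
@214: dst [24B, align 2] → 238
within Event: port at 16
214 + 16 = 230

230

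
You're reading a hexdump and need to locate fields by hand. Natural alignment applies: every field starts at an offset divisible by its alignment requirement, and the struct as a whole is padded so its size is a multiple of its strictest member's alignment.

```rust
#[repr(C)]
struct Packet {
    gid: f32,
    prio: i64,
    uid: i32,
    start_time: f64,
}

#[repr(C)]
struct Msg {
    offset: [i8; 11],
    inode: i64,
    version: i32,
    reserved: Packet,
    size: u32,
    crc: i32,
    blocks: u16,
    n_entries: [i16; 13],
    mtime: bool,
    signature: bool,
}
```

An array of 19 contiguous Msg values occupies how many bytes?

1976

Packet: gid at 0 (size 4, align 4) → ends 4; pad 4 to align 8 for prio; prio at 8 (size 8, align 8) → ends 16; uid at 16 (size 4, align 4) → ends 20; pad 4 to align 8 for start_time; start_time at 24 (size 8, align 8) → ends 32; total 32 bytes, alignment 8
offset at 0 (size 11, align 1) → ends 11
pad 5 to align 8 for inode
inode at 16 (size 8, align 8) → ends 24
version at 24 (size 4, align 4) → ends 28
pad 4 to align 8 for reserved
reserved at 32 (size 32, align 8) → ends 64
size at 64 (size 4, align 4) → ends 68
crc at 68 (size 4, align 4) → ends 72
blocks at 72 (size 2, align 2) → ends 74
n_entries at 74 (size 26, align 2) → ends 100
mtime at 100 (size 1, align 1) → ends 101
signature at 101 (size 1, align 1) → ends 102
tail pad 2 to reach multiple of 8
total 104 bytes, alignment 8
array of 19: 19 × 104 = 1976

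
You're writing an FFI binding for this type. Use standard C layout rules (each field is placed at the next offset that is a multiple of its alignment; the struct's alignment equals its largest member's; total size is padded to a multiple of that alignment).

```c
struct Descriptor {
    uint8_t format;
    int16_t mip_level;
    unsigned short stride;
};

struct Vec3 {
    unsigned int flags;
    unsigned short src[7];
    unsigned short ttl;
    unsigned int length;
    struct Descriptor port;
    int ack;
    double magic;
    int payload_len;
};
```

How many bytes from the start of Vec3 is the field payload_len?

Descriptor: 0..1  format  (1B, 1-aligned); 1..2  -- padding (1B); 2..4  mip_level  (2B, 2-aligned); 4..6  stride  (2B, 2-aligned); sizeof = 6, alignof = 2
0..4  flags  (4B, 4-aligned)
4..18  src  (14B, 2-aligned)
18..20  ttl  (2B, 2-aligned)
20..24  length  (4B, 4-aligned)
24..30  port  (6B, 2-aligned)
30..32  -- padding (2B)
32..36  ack  (4B, 4-aligned)
36..40  -- padding (4B)
40..48  magic  (8B, 8-aligned)
48..52  payload_len  (4B, 4-aligned)

48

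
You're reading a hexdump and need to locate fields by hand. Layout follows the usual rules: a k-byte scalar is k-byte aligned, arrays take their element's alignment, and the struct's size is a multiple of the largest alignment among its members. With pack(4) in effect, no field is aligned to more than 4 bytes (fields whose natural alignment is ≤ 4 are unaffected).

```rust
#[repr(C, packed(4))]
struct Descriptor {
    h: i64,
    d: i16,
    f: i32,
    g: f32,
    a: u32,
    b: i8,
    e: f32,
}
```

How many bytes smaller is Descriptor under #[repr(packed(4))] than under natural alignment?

natural layout:
  @0: h [8B, align 8] → 8
  @8: d [2B, align 2] → 10
  +2 pad (align 4)
  @12: f [4B, align 4] → 16
  @16: g [4B, align 4] → 20
  @20: a [4B, align 4] → 24
  @24: b [1B, align 1] → 25
  +3 pad (align 4)
  @28: e [4B, align 4] → 32
  size 32, align 8
packed(4) layout:
  @0: h [8B, align 4] → 8
  @8: d [2B, align 2] → 10
  +2 pad (align 4)
  @12: f [4B, align 4] → 16
  @16: g [4B, align 4] → 20
  @20: a [4B, align 4] → 24
  @24: b [1B, align 1] → 25
  +3 pad (align 4)
  @28: e [4B, align 4] → 32
  size 32, align 4
32 − 32 = 0

0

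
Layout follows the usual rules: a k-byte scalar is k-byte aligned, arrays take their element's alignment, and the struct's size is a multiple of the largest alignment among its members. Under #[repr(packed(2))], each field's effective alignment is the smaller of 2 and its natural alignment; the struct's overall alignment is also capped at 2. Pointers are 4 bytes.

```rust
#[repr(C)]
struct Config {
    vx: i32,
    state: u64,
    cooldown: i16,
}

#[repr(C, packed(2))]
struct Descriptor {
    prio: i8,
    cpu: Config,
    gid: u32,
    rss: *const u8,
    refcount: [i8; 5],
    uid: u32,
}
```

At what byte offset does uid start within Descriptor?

40

Config: 0..4  vx  (4B, 4-aligned); 4..8  -- padding (4B); 8..16  state  (8B, 8-aligned); 16..18  cooldown  (2B, 2-aligned); 18..24  -- tail padding (6B); sizeof = 24, alignof = 8
0..1  prio  (1B, 1-aligned)
1..2  -- padding (1B)
2..26  cpu  (24B, 2-aligned)
26..30  gid  (4B, 2-aligned)
30..34  rss  (4B, 2-aligned)
34..39  refcount  (5B, 1-aligned)
39..40  -- padding (1B)
40..44  uid  (4B, 2-aligned)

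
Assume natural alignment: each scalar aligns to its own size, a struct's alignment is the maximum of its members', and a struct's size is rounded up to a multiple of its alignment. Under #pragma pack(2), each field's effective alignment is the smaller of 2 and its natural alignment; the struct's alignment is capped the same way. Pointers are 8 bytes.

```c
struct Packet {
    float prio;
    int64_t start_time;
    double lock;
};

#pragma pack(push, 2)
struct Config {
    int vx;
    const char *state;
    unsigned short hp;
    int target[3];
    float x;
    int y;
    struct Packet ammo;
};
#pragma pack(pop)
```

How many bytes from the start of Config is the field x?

26

Packet: @0: prio [4B, align 4] → 4; +4 pad (align 8); @8: start_time [8B, align 8] → 16; @16: lock [8B, align 8] → 24; size 24, align 8
@0: vx [4B, align 2] → 4
@4: state [8B, align 2] → 12
@12: hp [2B, align 2] → 14
@14: target [12B, align 2] → 26
@26: x [4B, align 2] → 30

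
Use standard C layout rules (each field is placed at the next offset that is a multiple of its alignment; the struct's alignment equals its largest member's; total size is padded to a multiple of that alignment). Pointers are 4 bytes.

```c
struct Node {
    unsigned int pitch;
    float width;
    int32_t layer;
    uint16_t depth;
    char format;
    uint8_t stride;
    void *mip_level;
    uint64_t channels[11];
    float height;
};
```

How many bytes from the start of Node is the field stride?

@0: pitch [4B, align 4] → 4
@4: width [4B, align 4] → 8
@8: layer [4B, align 4] → 12
@12: depth [2B, align 2] → 14
@14: format [1B, align 1] → 15
@15: stride [1B, align 1] → 16

15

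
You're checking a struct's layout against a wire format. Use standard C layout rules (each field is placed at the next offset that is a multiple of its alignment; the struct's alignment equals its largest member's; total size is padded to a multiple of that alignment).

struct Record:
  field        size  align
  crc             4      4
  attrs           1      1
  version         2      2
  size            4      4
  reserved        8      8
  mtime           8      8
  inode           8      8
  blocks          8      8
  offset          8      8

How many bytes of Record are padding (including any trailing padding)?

crc at 0 (size 4, align 4) → ends 4
attrs at 4 (size 1, align 1) → ends 5
pad 1 to align 2 for version
version at 6 (size 2, align 2) → ends 8
size at 8 (size 4, align 4) → ends 12
pad 4 to align 8 for reserved
reserved at 16 (size 8, align 8) → ends 24
mtime at 24 (size 8, align 8) → ends 32
inode at 32 (size 8, align 8) → ends 40
blocks at 40 (size 8, align 8) → ends 48
offset at 48 (size 8, align 8) → ends 56
total 56 bytes, alignment 8
data bytes 51, size 56 → padding 5

5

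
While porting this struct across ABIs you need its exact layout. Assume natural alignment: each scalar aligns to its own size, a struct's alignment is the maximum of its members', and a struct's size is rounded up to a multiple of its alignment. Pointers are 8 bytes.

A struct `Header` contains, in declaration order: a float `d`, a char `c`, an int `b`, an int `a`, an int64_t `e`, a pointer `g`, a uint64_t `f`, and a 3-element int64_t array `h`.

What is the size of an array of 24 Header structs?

1536

d at 0 (size 4, align 4) → ends 4
c at 4 (size 1, align 1) → ends 5
pad 3 to align 4 for b
b at 8 (size 4, align 4) → ends 12
a at 12 (size 4, align 4) → ends 16
e at 16 (size 8, align 8) → ends 24
g at 24 (size 8, align 8) → ends 32
f at 32 (size 8, align 8) → ends 40
h at 40 (size 24, align 8) → ends 64
total 64 bytes, alignment 8
array of 24: 24 × 64 = 1536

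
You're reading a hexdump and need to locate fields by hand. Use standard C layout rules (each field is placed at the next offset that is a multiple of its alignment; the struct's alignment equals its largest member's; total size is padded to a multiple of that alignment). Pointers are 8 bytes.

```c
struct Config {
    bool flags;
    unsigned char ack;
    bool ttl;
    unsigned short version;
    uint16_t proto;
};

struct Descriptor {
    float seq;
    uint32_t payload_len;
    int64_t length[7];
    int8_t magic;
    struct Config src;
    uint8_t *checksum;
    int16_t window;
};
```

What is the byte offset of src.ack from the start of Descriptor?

67

Config: flags at 0 (size 1, align 1) → ends 1; ack at 1 (size 1, align 1) → ends 2; ttl at 2 (size 1, align 1) → ends 3; pad 1 to align 2 for version; version at 4 (size 2, align 2) → ends 6; proto at 6 (size 2, align 2) → ends 8; total 8 bytes, alignment 2
seq at 0 (size 4, align 4) → ends 4
payload_len at 4 (size 4, align 4) → ends 8
length at 8 (size 56, align 8) → ends 64
magic at 64 (size 1, align 1) → ends 65
pad 1 to align 2 for src
src at 66 (size 8, align 2) → ends 74
within Config: ack at 1
66 + 1 = 67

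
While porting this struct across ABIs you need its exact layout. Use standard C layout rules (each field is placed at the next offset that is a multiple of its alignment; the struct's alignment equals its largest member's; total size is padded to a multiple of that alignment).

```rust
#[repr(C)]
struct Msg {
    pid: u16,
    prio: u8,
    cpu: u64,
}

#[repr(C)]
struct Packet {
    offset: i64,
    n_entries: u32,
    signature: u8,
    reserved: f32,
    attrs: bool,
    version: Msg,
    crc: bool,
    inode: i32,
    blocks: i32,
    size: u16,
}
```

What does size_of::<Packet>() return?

56 bytes

Msg: pid at 0 (size 2, align 2) → ends 2; prio at 2 (size 1, align 1) → ends 3; pad 5 to align 8 for cpu; cpu at 8 (size 8, align 8) → ends 16; total 16 bytes, alignment 8
offset at 0 (size 8, align 8) → ends 8
n_entries at 8 (size 4, align 4) → ends 12
signature at 12 (size 1, align 1) → ends 13
pad 3 to align 4 for reserved
reserved at 16 (size 4, align 4) → ends 20
attrs at 20 (size 1, align 1) → ends 21
pad 3 to align 8 for version
version at 24 (size 16, align 8) → ends 40
crc at 40 (size 1, align 1) → ends 41
pad 3 to align 4 for inode
inode at 44 (size 4, align 4) → ends 48
blocks at 48 (size 4, align 4) → ends 52
size at 52 (size 2, align 2) → ends 54
tail pad 2 to reach multiple of 8
total 56 bytes, alignment 8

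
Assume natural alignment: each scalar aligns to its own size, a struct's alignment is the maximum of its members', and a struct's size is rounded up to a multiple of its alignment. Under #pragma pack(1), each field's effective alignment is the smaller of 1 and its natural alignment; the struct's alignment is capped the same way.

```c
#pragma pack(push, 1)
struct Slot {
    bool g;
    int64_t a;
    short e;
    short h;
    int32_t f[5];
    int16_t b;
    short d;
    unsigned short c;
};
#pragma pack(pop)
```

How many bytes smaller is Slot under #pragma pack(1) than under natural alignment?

natural layout:
  @0: g [1B, align 1] → 1
  +7 pad (align 8)
  @8: a [8B, align 8] → 16
  @16: e [2B, align 2] → 18
  @18: h [2B, align 2] → 20
  @20: f [20B, align 4] → 40
  @40: b [2B, align 2] → 42
  @42: d [2B, align 2] → 44
  @44: c [2B, align 2] → 46
  +2 tail pad (align 8)
  size 48, align 8
packed(1) layout:
  @0: g [1B, align 1] → 1
  @1: a [8B, align 1] → 9
  @9: e [2B, align 1] → 11
  @11: h [2B, align 1] → 13
  @13: f [20B, align 1] → 33
  @33: b [2B, align 1] → 35
  @35: d [2B, align 1] → 37
  @37: c [2B, align 1] → 39
  size 39, align 1
48 − 39 = 9

9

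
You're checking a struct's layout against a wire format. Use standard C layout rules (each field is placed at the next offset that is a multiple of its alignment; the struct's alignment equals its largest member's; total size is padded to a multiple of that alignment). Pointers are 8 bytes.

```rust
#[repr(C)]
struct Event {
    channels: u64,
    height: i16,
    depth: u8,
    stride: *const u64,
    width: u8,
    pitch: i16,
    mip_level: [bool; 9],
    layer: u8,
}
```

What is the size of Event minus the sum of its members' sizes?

0..8  channels  (8B, 8-aligned)
8..10  height  (2B, 2-aligned)
10..11  depth  (1B, 1-aligned)
11..16  -- padding (5B)
16..24  stride  (8B, 8-aligned)
24..25  width  (1B, 1-aligned)
25..26  -- padding (1B)
26..28  pitch  (2B, 2-aligned)
28..37  mip_level  (9B, 1-aligned)
37..38  layer  (1B, 1-aligned)
38..40  -- tail padding (2B)
sizeof = 40, alignof = 8
data bytes 32, size 40 → padding 8

8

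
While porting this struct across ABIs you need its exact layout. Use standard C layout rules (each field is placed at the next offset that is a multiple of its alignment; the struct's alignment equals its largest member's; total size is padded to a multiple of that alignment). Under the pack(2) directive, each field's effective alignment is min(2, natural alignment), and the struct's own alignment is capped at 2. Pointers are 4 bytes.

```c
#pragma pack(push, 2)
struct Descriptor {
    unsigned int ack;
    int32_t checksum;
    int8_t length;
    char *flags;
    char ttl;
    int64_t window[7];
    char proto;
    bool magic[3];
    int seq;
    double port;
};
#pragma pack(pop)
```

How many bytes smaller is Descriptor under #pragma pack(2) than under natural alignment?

8

natural layout:
  ack at 0 (size 4, align 4) → ends 4
  checksum at 4 (size 4, align 4) → ends 8
  length at 8 (size 1, align 1) → ends 9
  pad 3 to align 4 for flags
  flags at 12 (size 4, align 4) → ends 16
  ttl at 16 (size 1, align 1) → ends 17
  pad 7 to align 8 for window
  window at 24 (size 56, align 8) → ends 80
  proto at 80 (size 1, align 1) → ends 81
  magic at 81 (size 3, align 1) → ends 84
  seq at 84 (size 4, align 4) → ends 88
  port at 88 (size 8, align 8) → ends 96
  total 96 bytes, alignment 8
packed(2) layout:
  ack at 0 (size 4, align 2) → ends 4
  checksum at 4 (size 4, align 2) → ends 8
  length at 8 (size 1, align 1) → ends 9
  pad 1 to align 2 for flags
  flags at 10 (size 4, align 2) → ends 14
  ttl at 14 (size 1, align 1) → ends 15
  pad 1 to align 2 for window
  window at 16 (size 56, align 2) → ends 72
  proto at 72 (size 1, align 1) → ends 73
  magic at 73 (size 3, align 1) → ends 76
  seq at 76 (size 4, align 2) → ends 80
  port at 80 (size 8, align 2) → ends 88
  total 88 bytes, alignment 2
96 − 88 = 8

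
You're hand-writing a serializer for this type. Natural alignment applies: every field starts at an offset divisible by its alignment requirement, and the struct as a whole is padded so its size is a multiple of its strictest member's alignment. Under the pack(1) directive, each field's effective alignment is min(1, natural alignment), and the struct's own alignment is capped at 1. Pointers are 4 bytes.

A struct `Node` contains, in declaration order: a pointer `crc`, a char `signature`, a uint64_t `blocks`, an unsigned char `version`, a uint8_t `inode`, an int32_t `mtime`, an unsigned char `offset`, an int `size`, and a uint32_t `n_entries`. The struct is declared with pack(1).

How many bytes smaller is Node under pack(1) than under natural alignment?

natural layout:
  crc at 0 (size 4, align 4) → ends 4
  signature at 4 (size 1, align 1) → ends 5
  pad 3 to align 8 for blocks
  blocks at 8 (size 8, align 8) → ends 16
  version at 16 (size 1, align 1) → ends 17
  inode at 17 (size 1, align 1) → ends 18
  pad 2 to align 4 for mtime
  mtime at 20 (size 4, align 4) → ends 24
  offset at 24 (size 1, align 1) → ends 25
  pad 3 to align 4 for size
  size at 28 (size 4, align 4) → ends 32
  n_entries at 32 (size 4, align 4) → ends 36
  tail pad 4 to reach multiple of 8
  total 40 bytes, alignment 8
packed(1) layout:
  crc at 0 (size 4, align 1) → ends 4
  signature at 4 (size 1, align 1) → ends 5
  blocks at 5 (size 8, align 1) → ends 13
  version at 13 (size 1, align 1) → ends 14
  inode at 14 (size 1, align 1) → ends 15
  mtime at 15 (size 4, align 1) → ends 19
  offset at 19 (size 1, align 1) → ends 20
  size at 20 (size 4, align 1) → ends 24
  n_entries at 24 (size 4, align 1) → ends 28
  total 28 bytes, alignment 1
40 − 28 = 12

12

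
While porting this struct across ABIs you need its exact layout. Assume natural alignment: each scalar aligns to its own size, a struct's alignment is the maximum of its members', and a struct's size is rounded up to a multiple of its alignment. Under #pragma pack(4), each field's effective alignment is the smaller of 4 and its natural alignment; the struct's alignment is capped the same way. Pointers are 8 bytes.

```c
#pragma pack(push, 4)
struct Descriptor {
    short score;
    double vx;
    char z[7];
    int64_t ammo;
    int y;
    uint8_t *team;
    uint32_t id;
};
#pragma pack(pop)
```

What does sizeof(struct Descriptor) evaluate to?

@0: score [2B, align 2] → 2
+2 pad (align 4)
@4: vx [8B, align 4] → 12
@12: z [7B, align 1] → 19
+1 pad (align 4)
@20: ammo [8B, align 4] → 28
@28: y [4B, align 4] → 32
@32: team [8B, align 4] → 40
@40: id [4B, align 4] → 44
size 44, align 4

44 bytes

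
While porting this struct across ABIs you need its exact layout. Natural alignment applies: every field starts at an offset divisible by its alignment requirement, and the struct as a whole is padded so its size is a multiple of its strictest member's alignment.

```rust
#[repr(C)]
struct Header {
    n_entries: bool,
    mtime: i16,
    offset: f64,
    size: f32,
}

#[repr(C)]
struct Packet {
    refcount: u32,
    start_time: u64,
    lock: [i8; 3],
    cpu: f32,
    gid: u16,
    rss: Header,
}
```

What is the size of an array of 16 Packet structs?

896

Header: @0: n_entries [1B, align 1] → 1; +1 pad (align 2); @2: mtime [2B, align 2] → 4; +4 pad (align 8); @8: offset [8B, align 8] → 16; @16: size [4B, align 4] → 20; +4 tail pad (align 8); size 24, align 8
@0: refcount [4B, align 4] → 4
+4 pad (align 8)
@8: start_time [8B, align 8] → 16
@16: lock [3B, align 1] → 19
+1 pad (align 4)
@20: cpu [4B, align 4] → 24
@24: gid [2B, align 2] → 26
+6 pad (align 8)
@32: rss [24B, align 8] → 56
size 56, align 8
array of 16: 16 × 56 = 896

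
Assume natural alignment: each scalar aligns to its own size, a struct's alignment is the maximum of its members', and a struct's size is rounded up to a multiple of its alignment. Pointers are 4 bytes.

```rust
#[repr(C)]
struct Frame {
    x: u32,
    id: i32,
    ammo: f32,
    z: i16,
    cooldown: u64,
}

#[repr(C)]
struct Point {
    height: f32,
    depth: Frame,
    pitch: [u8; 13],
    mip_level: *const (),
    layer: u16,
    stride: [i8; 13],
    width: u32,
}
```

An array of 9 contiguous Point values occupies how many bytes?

Frame: x at 0 (size 4, align 4) → ends 4; id at 4 (size 4, align 4) → ends 8; ammo at 8 (size 4, align 4) → ends 12; z at 12 (size 2, align 2) → ends 14; pad 2 to align 8 for cooldown; cooldown at 16 (size 8, align 8) → ends 24; total 24 bytes, alignment 8
height at 0 (size 4, align 4) → ends 4
pad 4 to align 8 for depth
depth at 8 (size 24, align 8) → ends 32
pitch at 32 (size 13, align 1) → ends 45
pad 3 to align 4 for mip_level
mip_level at 48 (size 4, align 4) → ends 52
layer at 52 (size 2, align 2) → ends 54
stride at 54 (size 13, align 1) → ends 67
pad 1 to align 4 for width
width at 68 (size 4, align 4) → ends 72
total 72 bytes, alignment 8
array of 9: 9 × 72 = 648

648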